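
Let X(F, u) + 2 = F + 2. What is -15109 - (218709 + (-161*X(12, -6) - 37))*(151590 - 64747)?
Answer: -18822366929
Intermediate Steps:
X(F, u) = F (X(F, u) = -2 + (F + 2) = -2 + (2 + F) = F)
-15109 - (218709 + (-161*X(12, -6) - 37))*(151590 - 64747) = -15109 - (218709 + (-161*12 - 37))*(151590 - 64747) = -15109 - (218709 + (-1932 - 37))*86843 = -15109 - (218709 - 1969)*86843 = -15109 - 216740*86843 = -15109 - 1*18822351820 = -15109 - 18822351820 = -18822366929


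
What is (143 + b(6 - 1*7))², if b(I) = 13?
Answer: 24336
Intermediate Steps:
(143 + b(6 - 1*7))² = (143 + 13)² = 156² = 24336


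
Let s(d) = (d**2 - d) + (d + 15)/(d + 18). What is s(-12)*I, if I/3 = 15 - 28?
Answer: -12207/2 ≈ -6103.5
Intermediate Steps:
I = -39 (I = 3*(15 - 28) = 3*(-13) = -39)
s(d) = d**2 - d + (15 + d)/(18 + d) (s(d) = (d**2 - d) + (15 + d)/(18 + d) = d**2 - d + (15 + d)/(18 + d))
s(-12)*I = ((15 + (-12)**3 - 17*(-12) + 17*(-12)**2)/(18 - 12))*(-39) = ((15 - 1728 + 204 + 17*144)/6)*(-39) = ((15 - 1728 + 204 + 2448)/6)*(-39) = ((1/6)*939)*(-39) = (313/2)*(-39) = -12207/2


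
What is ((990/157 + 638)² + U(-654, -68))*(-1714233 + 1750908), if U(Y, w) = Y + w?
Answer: 374625580624650/24649 ≈ 1.5198e+10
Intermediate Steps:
((990/157 + 638)² + U(-654, -68))*(-1714233 + 1750908) = ((990/157 + 638)² + (-654 - 68))*(-1714233 + 1750908) = ((990*(1/157) + 638)² - 722)*36675 = ((990/157 + 638)² - 722)*36675 = ((101156/157)² - 722)*36675 = (10232536336/24649 - 722)*36675 = (10214739758/24649)*36675 = 374625580624650/24649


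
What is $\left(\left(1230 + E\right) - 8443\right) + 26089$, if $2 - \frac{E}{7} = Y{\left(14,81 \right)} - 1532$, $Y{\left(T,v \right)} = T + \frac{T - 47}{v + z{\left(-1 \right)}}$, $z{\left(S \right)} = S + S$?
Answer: $\frac{2331995}{79} \approx 29519.0$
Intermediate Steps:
$z{\left(S \right)} = 2 S$
$Y{\left(T,v \right)} = T + \frac{-47 + T}{-2 + v}$ ($Y{\left(T,v \right)} = T + \frac{T - 47}{v + 2 \left(-1\right)} = T + \frac{-47 + T}{v - 2} = T + \frac{-47 + T}{-2 + v}$)
$E = \frac{840791}{79}$ ($E = 14 - 7 \left(\frac{-47 - 14 + 14 \cdot 81}{-2 + 81} - 1532\right) = 14 - 7 \left(\frac{-47 - 14 + 1134}{79} - 1532\right) = 14 - 7 \left(\frac{1}{79} \cdot 1073 - 1532\right) = 14 - 7 \left(\frac{1073}{79} - 1532\right) = 14 - - \frac{839685}{79} = 14 + \frac{839685}{79} = \frac{840791}{79} \approx 10643.0$)
$\left(\left(1230 + E\right) - 8443\right) + 26089 = \left(\left(1230 + \frac{840791}{79}\right) - 8443\right) + 26089 = \left(\frac{937961}{79} - 8443\right) + 26089 = \frac{270964}{79} + 26089 = \frac{2331995}{79}$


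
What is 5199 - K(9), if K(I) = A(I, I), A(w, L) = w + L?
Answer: 5181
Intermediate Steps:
A(w, L) = L + w
K(I) = 2*I (K(I) = I + I = 2*I)
5199 - K(9) = 5199 - 2*9 = 5199 - 1*18 = 5199 - 18 = 5181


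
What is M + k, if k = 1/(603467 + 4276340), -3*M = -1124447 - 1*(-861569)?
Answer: 427597968183/4879807 ≈ 87626.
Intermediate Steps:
M = 87626 (M = -(-1124447 - 1*(-861569))/3 = -(-1124447 + 861569)/3 = -1/3*(-262878) = 87626)
k = 1/4879807 ≈ 2.0493e-7
M + k = 87626 + 1/4879807 = 427597968183/4879807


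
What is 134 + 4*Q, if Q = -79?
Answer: -182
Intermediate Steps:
134 + 4*Q = 134 + 4*(-79) = 134 - 316 = -182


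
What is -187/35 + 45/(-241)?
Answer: -46642/8435 ≈ -5.5296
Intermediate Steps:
-187/35 + 45/(-241) = -187*1/35 + 45*(-1/241) = -187/35 - 45/241 = -46642/8435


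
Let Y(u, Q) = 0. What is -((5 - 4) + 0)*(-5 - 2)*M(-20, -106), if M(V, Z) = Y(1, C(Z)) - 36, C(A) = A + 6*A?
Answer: -252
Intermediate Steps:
C(A) = 7*A
M(V, Z) = -36 (M(V, Z) = 0 - 36 = -36)
-((5 - 4) + 0)*(-5 - 2)*M(-20, -106) = -((5 - 4) + 0)*(-5 - 2)*(-36) = -(1 + 0)*(-7)*(-36) = -1*(-7)*(-36) = -(-7)*(-36) = -1*252 = -252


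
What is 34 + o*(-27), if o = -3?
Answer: 115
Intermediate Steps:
34 + o*(-27) = 34 - 3*(-27) = 34 + 81 = 115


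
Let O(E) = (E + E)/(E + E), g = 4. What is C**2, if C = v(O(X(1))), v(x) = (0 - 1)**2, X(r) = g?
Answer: 1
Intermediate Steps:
X(r) = 4
O(E) = 1 (O(E) = (2*E)/((2*E)) = (2*E)*(1/(2*E)) = 1)
v(x) = 1 (v(x) = (-1)**2 = 1)
C = 1
C**2 = 1**2 = 1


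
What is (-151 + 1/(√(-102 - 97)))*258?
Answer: -38958 - 258*I*√199/199 ≈ -38958.0 - 18.289*I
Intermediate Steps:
(-151 + 1/(√(-102 - 97)))*258 = (-151 + 1/(√(-199)))*258 = (-151 + 1/(I*√199))*258 = (-151 - I*√199/199)*258 = -38958 - 258*I*√199/199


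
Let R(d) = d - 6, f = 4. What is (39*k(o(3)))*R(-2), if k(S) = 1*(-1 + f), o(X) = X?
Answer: -936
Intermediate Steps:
k(S) = 3 (k(S) = 1*(-1 + 4) = 1*3 = 3)
R(d) = -6 + d
(39*k(o(3)))*R(-2) = (39*3)*(-6 - 2) = 117*(-8) = -936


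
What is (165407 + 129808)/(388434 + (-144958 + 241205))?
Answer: 295215/484681 ≈ 0.60909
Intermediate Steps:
(165407 + 129808)/(388434 + (-144958 + 241205)) = 295215/(388434 + 96247) = 295215/484681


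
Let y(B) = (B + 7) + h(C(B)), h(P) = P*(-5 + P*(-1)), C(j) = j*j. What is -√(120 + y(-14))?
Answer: -I*√39283 ≈ -198.2*I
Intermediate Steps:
C(j) = j²
h(P) = P*(-5 - P)
y(B) = 7 + B - B²*(5 + B²) (y(B) = (B + 7) - B²*(5 + B²) = (7 + B) - B²*(5 + B²) = 7 + B - B²*(5 + B²))
-√(120 + y(-14)) = -√(120 + (7 - 14 - 1*(-14)⁴ - 5*(-14)²)) = -√(120 + (7 - 14 - 1*38416 - 5*196)) = -√(120 + (7 - 14 - 38416 - 980)) = -√(120 - 39403) = -√(-39283) = -I*√39283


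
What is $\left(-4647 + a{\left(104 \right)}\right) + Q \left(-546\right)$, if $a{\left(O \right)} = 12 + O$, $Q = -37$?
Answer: $15671$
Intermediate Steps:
$\left(-4647 + a{\left(104 \right)}\right) + Q \left(-546\right) = \left(-4647 + \left(12 + 104\right)\right) - -20202 = \left(-4647 + 116\right) + 20202 = -4531 + 20202 = 15671$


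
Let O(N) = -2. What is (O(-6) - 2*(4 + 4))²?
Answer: 324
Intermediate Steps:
(O(-6) - 2*(4 + 4))² = (-2 - 2*(4 + 4))² = (-2 - 2*8)² = (-2 - 16)² = (-18)² = 324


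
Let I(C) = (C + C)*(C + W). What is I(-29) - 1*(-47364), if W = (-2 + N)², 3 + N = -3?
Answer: 45334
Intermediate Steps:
N = -6 (N = -3 - 3 = -6)
W = 64 (W = (-2 - 6)² = (-8)² = 64)
I(C) = 2*C*(64 + C) (I(C) = (C + C)*(C + 64) = (2*C)*(64 + C) = 2*C*(64 + C))
I(-29) - 1*(-47364) = 2*(-29)*(64 - 29) - 1*(-47364) = 2*(-29)*35 + 47364 = -2030 + 47364 = 45334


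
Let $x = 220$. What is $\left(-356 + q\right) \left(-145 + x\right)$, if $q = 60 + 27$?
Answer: $-20175$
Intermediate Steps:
$q = 87$
$\left(-356 + q\right) \left(-145 + x\right) = \left(-356 + 87\right) \left(-145 + 220\right) = \left(-269\right) 75 = -20175$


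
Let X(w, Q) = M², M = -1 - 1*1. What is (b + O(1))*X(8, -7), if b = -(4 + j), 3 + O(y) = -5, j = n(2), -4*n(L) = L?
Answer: -46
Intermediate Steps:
n(L) = -L/4
M = -2 (M = -1 - 1 = -2)
j = -½ (j = -¼*2 = -½ ≈ -0.50000)
O(y) = -8 (O(y) = -3 - 5 = -8)
b = -7/2 (b = -(4 - ½) = -1*7/2 = -7/2 ≈ -3.5000)
X(w, Q) = 4 (X(w, Q) = (-2)² = 4)
(b + O(1))*X(8, -7) = (-7/2 - 8)*4 = -23/2*4 = -46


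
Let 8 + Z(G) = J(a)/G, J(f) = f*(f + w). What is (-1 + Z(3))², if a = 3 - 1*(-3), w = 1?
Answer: 25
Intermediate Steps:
a = 6 (a = 3 + 3 = 6)
J(f) = f*(1 + f) (J(f) = f*(f + 1) = f*(1 + f))
Z(G) = -8 + 42/G (Z(G) = -8 + (6*(1 + 6))/G = -8 + (6*7)/G = -8 + 42/G)
(-1 + Z(3))² = (-1 + (-8 + 42/3))² = (-1 + (-8 + 42*(⅓)))² = (-1 + (-8 + 14))² = (-1 + 6)² = 5² = 25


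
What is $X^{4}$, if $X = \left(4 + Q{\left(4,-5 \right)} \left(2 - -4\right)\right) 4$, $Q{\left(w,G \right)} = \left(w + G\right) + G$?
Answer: $268435456$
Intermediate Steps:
$Q{\left(w,G \right)} = w + 2 G$ ($Q{\left(w,G \right)} = \left(G + w\right) + G = w + 2 G$)
$X = -128$ ($X = \left(4 + \left(4 + 2 \left(-5\right)\right) \left(2 - -4\right)\right) 4 = \left(4 + \left(4 - 10\right) \left(2 + 4\right)\right) 4 = \left(4 - 36\right) 4 = \left(-32\right) 4 = -128$)
$X^{4} = \left(-128\right)^{4} = 268435456$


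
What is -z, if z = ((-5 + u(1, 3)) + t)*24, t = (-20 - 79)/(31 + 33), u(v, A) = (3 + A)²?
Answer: -5655/8 ≈ -706.88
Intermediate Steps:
t = -99/64 ≈ -1.5469
z = 5655/8 (z = ((-5 + (3 + 3)²) - 99/64)*24 = ((-5 + 6²) - 99/64)*24 = ((-5 + 36) - 99/64)*24 = (31 - 99/64)*24 = (1885/64)*24 = 5655/8 ≈ 706.88)
-z = -1*5655/8 = -5655/8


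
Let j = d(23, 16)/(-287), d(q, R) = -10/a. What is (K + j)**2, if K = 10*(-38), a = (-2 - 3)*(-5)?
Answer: 297349908804/2059225 ≈ 1.4440e+5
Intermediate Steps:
a = 25 (a = -5*(-5) = 25)
d(q, R) = -2/5 (d(q, R) = -10/25 = -10*1/25 = -2/5)
j = 2/1435 (j = -2/5/(-287) = -2/5*(-1/287) = 2/1435 ≈ 0.0013937)
K = -380
(K + j)**2 = (-380 + 2/1435)**2 = (-545298/1435)**2 = 297349908804/2059225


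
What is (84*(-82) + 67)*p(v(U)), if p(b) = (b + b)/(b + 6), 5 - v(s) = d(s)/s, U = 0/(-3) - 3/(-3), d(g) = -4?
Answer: -40926/5 ≈ -8185.2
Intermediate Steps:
U = 1 (U = 0*(-⅓) - 3*(-⅓) = 0 + 1 = 1)
v(s) = 5 + 4/s (v(s) = 5 - (-4)/s = 5 + 4/s)
p(b) = 2*b/(6 + b) (p(b) = (2*b)/(6 + b) = 2*b/(6 + b))
(84*(-82) + 67)*p(v(U)) = (84*(-82) + 67)*(2*(5 + 4/1)/(6 + (5 + 4/1))) = (-6888 + 67)*(2*(5 + 4*1)/(6 + (5 + 4*1))) = -13642*(5 + 4)/(6 + (5 + 4)) = -13642*9/(6 + 9) = -13642*9/15 = -6821*6/5 = -40926/5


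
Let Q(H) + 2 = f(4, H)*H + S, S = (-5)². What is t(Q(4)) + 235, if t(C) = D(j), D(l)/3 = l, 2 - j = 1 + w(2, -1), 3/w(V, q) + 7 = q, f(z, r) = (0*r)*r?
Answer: 1913/8 ≈ 239.13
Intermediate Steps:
f(z, r) = 0 (f(z, r) = 0*r = 0)
w(V, q) = 3/(-7 + q)
j = 11/8 (j = 2 - (1 + 3/(-7 - 1)) = 2 - (1 + 3/(-8)) = 2 - (1 + 3*(-⅛)) = 2 - (1 - 3/8) = 2 - 1*5/8 = 2 - 5/8 = 11/8 ≈ 1.3750)
D(l) = 3*l
S = 25
Q(H) = 23 (Q(H) = -2 + (0*H + 25) = -2 + (0 + 25) = -2 + 25 = 23)
t(C) = 33/8 (t(C) = 3*(11/8) = 33/8)
t(Q(4)) + 235 = 33/8 + 235 = 1913/8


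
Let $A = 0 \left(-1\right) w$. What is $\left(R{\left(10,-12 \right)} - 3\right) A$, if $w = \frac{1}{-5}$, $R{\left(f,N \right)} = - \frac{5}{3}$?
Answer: $0$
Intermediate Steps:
$R{\left(f,N \right)} = - \frac{5}{3}$ ($R{\left(f,N \right)} = \left(-5\right) \frac{1}{3} = - \frac{5}{3}$)
$w = - \frac{1}{5} \approx -0.2$
$A = 0$ ($A = 0 \left(-1\right) \left(- \frac{1}{5}\right) = 0 \left(- \frac{1}{5}\right) = 0$)
$\left(R{\left(10,-12 \right)} - 3\right) A = \left(- \frac{5}{3} - 3\right) 0 = \left(- \frac{14}{3}\right) 0 = 0$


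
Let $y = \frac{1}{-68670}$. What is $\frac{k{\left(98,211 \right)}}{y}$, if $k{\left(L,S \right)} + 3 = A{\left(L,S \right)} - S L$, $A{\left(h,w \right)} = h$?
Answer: $1413434610$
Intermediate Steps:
$k{\left(L,S \right)} = -3 + L - L S$ ($k{\left(L,S \right)} = -3 - \left(- L + S L\right) = -3 - \left(- L + L S\right) = -3 + L - L S$)
$y = - \frac{1}{68670} \approx -1.4562 \cdot 10^{-5}$
$\frac{k{\left(98,211 \right)}}{y} = \frac{-3 + 98 - 98 \cdot 211}{- \frac{1}{68670}} = \left(-3 + 98 - 20678\right) \left(-68670\right) = \left(-20583\right) \left(-68670\right) = 1413434610$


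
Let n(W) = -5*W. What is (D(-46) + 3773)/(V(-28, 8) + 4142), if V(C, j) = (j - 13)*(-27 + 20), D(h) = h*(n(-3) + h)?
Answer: 5199/4177 ≈ 1.2447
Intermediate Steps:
D(h) = h*(15 + h) (D(h) = h*(-5*(-3) + h) = h*(15 + h))
V(C, j) = 91 - 7*j (V(C, j) = (-13 + j)*(-7) = 91 - 7*j)
(D(-46) + 3773)/(V(-28, 8) + 4142) = (-46*(15 - 46) + 3773)/((91 - 7*8) + 4142) = (-46*(-31) + 3773)/((91 - 56) + 4142) = (1426 + 3773)/(35 + 4142) = 5199/4177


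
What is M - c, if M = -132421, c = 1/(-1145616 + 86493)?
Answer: -140250126782/1059123 ≈ -1.3242e+5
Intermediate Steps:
c = -1/1059123 (c = 1/(-1059123) = -1/1059123 ≈ -9.4418e-7)
M - c = -132421 - 1*(-1/1059123) = -132421 + 1/1059123 = -140250126782/1059123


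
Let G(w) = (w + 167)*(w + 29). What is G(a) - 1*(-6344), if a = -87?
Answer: 1704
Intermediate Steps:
G(w) = (29 + w)*(167 + w) (G(w) = (167 + w)*(29 + w) = (29 + w)*(167 + w))
G(a) - 1*(-6344) = (4843 + (-87)² + 196*(-87)) - 1*(-6344) = (4843 + 7569 - 17052) + 6344 = -4640 + 6344 = 1704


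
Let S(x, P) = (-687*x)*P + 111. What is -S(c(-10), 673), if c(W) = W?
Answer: -4623621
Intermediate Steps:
S(x, P) = 111 - 687*P*x (S(x, P) = -687*P*x + 111 = 111 - 687*P*x)
-S(c(-10), 673) = -(111 - 687*673*(-10)) = -(111 + 4623510) = -1*4623621 = -4623621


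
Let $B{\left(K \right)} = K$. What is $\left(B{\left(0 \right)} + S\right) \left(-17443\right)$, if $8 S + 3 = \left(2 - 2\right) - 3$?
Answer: $\frac{52329}{4} \approx 13082.0$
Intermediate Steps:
$S = - \frac{3}{4}$ ($S = - \frac{3}{8} + \frac{\left(2 - 2\right) - 3}{8} = - \frac{3}{8} + \frac{0 - 3}{8} = - \frac{3}{8} + \frac{1}{8} \left(-3\right) = - \frac{3}{8} - \frac{3}{8} = - \frac{3}{4} \approx -0.75$)
$\left(B{\left(0 \right)} + S\right) \left(-17443\right) = \left(0 - \frac{3}{4}\right) \left(-17443\right) = \left(- \frac{3}{4}\right) \left(-17443\right) = \frac{52329}{4}$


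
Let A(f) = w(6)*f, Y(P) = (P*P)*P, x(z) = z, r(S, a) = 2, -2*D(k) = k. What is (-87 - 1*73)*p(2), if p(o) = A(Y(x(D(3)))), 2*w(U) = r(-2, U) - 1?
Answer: 270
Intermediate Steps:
D(k) = -k/2
w(U) = 1/2 (w(U) = (2 - 1)/2 = (1/2)*1 = 1/2)
Y(P) = P**3 (Y(P) = P**2*P = P**3)
A(f) = f/2
p(o) = -27/16 (p(o) = (-1/2*3)**3/2 = (-3/2)**3/2 = (1/2)*(-27/8) = -27/16)
(-87 - 1*73)*p(2) = (-87 - 1*73)*(-27/16) = (-87 - 73)*(-27/16) = -160*(-27/16) = 270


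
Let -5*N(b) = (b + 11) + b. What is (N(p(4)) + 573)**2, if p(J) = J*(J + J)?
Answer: 311364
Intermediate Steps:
p(J) = 2*J**2 (p(J) = J*(2*J) = 2*J**2)
N(b) = -11/5 - 2*b/5 (N(b) = -((b + 11) + b)/5 = -((11 + b) + b)/5 = -(11 + 2*b)/5 = -11/5 - 2*b/5)
(N(p(4)) + 573)**2 = ((-11/5 - 4*4**2/5) + 573)**2 = ((-11/5 - 4*16/5) + 573)**2 = ((-11/5 - 2/5*32) + 573)**2 = ((-11/5 - 64/5) + 573)**2 = (-15 + 573)**2 = 558**2 = 311364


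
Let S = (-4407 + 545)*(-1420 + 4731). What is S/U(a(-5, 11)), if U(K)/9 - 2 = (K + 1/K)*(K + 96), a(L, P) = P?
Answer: -10046993/8406 ≈ -1195.2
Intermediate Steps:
U(K) = 18 + 9*(96 + K)*(K + 1/K) (U(K) = 18 + 9*((K + 1/K)*(K + 96)) = 18 + 9*((K + 1/K)*(96 + K)) = 18 + 9*((96 + K)*(K + 1/K)) = 18 + 9*(96 + K)*(K + 1/K))
S = -12787082 (S = -3862*3311 = -12787082)
S/U(a(-5, 11)) = -12787082/(27 + 9*11² + 864*11 + 864/11) = -12787082/(27 + 9*121 + 9504 + 864*(1/11)) = -12787082/(27 + 1089 + 9504 + 864/11) = -12787082/117684/11 = -12787082*11/117684 = -10046993/8406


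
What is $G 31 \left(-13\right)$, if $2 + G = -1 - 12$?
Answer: $6045$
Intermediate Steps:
$G = -15$ ($G = -2 - 13 = -15$)
$G 31 \left(-13\right) = \left(-15\right) 31 \left(-13\right) = \left(-465\right) \left(-13\right) = 6045$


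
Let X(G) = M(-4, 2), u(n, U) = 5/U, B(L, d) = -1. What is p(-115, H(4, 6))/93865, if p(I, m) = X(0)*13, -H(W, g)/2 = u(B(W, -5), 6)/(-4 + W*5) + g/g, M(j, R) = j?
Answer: -52/93865 ≈ -0.00055399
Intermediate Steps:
H(W, g) = -2 - 5/(3*(-4 + 5*W)) (H(W, g) = -2*((5/6)/(-4 + W*5) + g/g) = -2*((5*(⅙))/(-4 + 5*W) + 1) = -2*(5/(6*(-4 + 5*W)) + 1) = -2*(1 + 5/(6*(-4 + 5*W))) = -2 - 5/(3*(-4 + 5*W)))
X(G) = -4
p(I, m) = -52 (p(I, m) = -4*13 = -52)
p(-115, H(4, 6))/93865 = -52/93865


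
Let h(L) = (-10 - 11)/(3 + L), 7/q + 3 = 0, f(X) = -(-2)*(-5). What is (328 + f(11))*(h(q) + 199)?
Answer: 53265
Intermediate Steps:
f(X) = -10 (f(X) = -1*10 = -10)
q = -7/3 (q = 7/(-3 + 0) = 7/(-3) = 7*(-1/3) = -7/3 ≈ -2.3333)
h(L) = -21/(3 + L)
(328 + f(11))*(h(q) + 199) = (328 - 10)*(-21/(3 - 7/3) + 199) = 318*(-21/2/3 + 199) = 318*(-21*3/2 + 199) = 318*(-63/2 + 199) = 318*(335/2) = 53265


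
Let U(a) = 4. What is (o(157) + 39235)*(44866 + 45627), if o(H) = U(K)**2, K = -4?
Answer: 3551940743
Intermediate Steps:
o(H) = 16 (o(H) = 4**2 = 16)
(o(157) + 39235)*(44866 + 45627) = (16 + 39235)*(44866 + 45627) = 39251*90493 = 3551940743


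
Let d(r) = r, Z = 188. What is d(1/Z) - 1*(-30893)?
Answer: 5807885/188 ≈ 30893.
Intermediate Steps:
d(1/Z) - 1*(-30893) = 1/188 - 1*(-30893) = 1/188 + 30893 = 5807885/188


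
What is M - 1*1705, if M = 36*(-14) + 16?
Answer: -2193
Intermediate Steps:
M = -488 (M = -504 + 16 = -488)
M - 1*1705 = -488 - 1*1705 = -488 - 1705 = -2193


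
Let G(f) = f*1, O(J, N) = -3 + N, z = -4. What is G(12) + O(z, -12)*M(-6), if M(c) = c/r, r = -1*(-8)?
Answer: 93/4 ≈ 23.250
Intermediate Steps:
r = 8
G(f) = f
M(c) = c/8
G(12) + O(z, -12)*M(-6) = 12 + (-3 - 12)*((1/8)*(-6)) = 12 - 15*(-3/4) = 12 + 45/4 = 93/4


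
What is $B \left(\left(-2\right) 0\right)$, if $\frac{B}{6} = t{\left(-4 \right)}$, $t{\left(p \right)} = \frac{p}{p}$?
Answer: $0$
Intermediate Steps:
$t{\left(p \right)} = 1$
$B = 6$ ($B = 6 \cdot 1 = 6$)
$B \left(\left(-2\right) 0\right) = 6 \left(\left(-2\right) 0\right) = 6 \cdot 0 = 0$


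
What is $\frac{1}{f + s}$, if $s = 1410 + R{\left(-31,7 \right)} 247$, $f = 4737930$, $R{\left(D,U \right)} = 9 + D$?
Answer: $\frac{1}{4733906} \approx 2.1124 \cdot 10^{-7}$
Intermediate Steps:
$s = -4024$ ($s = 1410 + \left(9 - 31\right) 247 = 1410 - 5434 = -4024$)
$\frac{1}{f + s} = \frac{1}{4737930 - 4024} = \frac{1}{4733906}$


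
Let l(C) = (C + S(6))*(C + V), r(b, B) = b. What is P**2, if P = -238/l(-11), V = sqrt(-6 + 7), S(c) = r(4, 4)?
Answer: 289/25 ≈ 11.560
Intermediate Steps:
S(c) = 4
V = 1 (V = sqrt(1) = 1)
l(C) = (1 + C)*(4 + C) (l(C) = (C + 4)*(C + 1) = (4 + C)*(1 + C) = (1 + C)*(4 + C))
P = -17/5 (P = -238/(4 + (-11)**2 + 5*(-11)) = -238/(4 + 121 - 55) = -238/70 = -238*1/70 = -17/5 ≈ -3.4000)
P**2 = (-17/5)**2 = 289/25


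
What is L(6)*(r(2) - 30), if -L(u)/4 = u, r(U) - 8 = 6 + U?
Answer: 336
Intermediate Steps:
r(U) = 14 + U (r(U) = 8 + (6 + U) = 14 + U)
L(u) = -4*u
L(6)*(r(2) - 30) = (-4*6)*((14 + 2) - 30) = -24*(16 - 30) = -24*(-14) = 336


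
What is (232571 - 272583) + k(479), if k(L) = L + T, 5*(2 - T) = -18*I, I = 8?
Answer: -197511/5 ≈ -39502.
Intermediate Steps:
T = 154/5 (T = 2 - (-18)*8/5 = 2 - ⅕*(-144) = 2 + 144/5 = 154/5 ≈ 30.800)
k(L) = 154/5 + L (k(L) = L + 154/5 = 154/5 + L)
(232571 - 272583) + k(479) = (232571 - 272583) + (154/5 + 479) = -40012 + 2549/5 = -197511/5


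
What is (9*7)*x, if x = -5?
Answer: -315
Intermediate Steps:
(9*7)*x = (9*7)*(-5) = 63*(-5) = -315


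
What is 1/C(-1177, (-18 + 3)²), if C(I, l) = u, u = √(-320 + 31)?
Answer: -I/17 ≈ -0.058824*I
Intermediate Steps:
u = 17*I (u = √(-289) = 17*I ≈ 17.0*I)
C(I, l) = 17*I
1/C(-1177, (-18 + 3)²) = 1/(17*I) = -I/17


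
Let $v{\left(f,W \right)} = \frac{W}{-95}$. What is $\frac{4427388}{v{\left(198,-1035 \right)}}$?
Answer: $\frac{9346708}{23} \approx 4.0638 \cdot 10^{5}$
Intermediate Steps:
$v{\left(f,W \right)} = - \frac{W}{95}$ ($v{\left(f,W \right)} = W \left(- \frac{1}{95}\right) = - \frac{W}{95}$)
$\frac{4427388}{v{\left(198,-1035 \right)}} = \frac{4427388}{\left(- \frac{1}{95}\right) \left(-1035\right)} = \frac{4427388}{\frac{207}{19}} = 4427388 \cdot \frac{19}{207} = \frac{9346708}{23}$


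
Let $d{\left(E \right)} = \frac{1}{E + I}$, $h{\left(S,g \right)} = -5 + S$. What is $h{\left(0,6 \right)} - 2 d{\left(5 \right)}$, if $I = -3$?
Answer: $-6$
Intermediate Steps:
$d{\left(E \right)} = \frac{1}{-3 + E}$ ($d{\left(E \right)} = \frac{1}{E - 3} = \frac{1}{-3 + E}$)
$h{\left(0,6 \right)} - 2 d{\left(5 \right)} = \left(-5 + 0\right) - \frac{2}{-3 + 5} = -5 - \frac{2}{2} = -5 - 1 = -6$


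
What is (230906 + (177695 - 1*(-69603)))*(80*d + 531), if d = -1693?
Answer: -64514023436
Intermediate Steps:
(230906 + (177695 - 1*(-69603)))*(80*d + 531) = (230906 + (177695 - 1*(-69603)))*(80*(-1693) + 531) = (230906 + (177695 + 69603))*(-135440 + 531) = (230906 + 247298)*(-134909) = 478204*(-134909) = -64514023436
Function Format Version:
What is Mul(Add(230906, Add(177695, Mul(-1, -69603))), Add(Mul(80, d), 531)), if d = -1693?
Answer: -64514023436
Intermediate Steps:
Mul(Add(230906, Add(177695, Mul(-1, -69603))), Add(Mul(80, d), 531)) = Mul(Add(230906, Add(177695, Mul(-1, -69603))), Add(Mul(80, -1693), 531)) = Mul(Add(230906, Add(177695, 69603)), Add(-135440, 531)) = Mul(Add(230906, 247298), -134909) = Mul(478204, -134909) = -64514023436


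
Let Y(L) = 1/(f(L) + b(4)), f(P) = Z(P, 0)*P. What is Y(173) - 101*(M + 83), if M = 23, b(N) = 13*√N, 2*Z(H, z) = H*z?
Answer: -278355/26 ≈ -10706.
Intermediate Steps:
Z(H, z) = H*z/2 (Z(H, z) = (H*z)/2 = H*z/2)
f(P) = 0 (f(P) = ((½)*P*0)*P = 0*P = 0)
Y(L) = 1/26 (Y(L) = 1/(0 + 13*√4) = 1/(0 + 13*2) = 1/(0 + 26) = 1/26)
Y(173) - 101*(M + 83) = 1/26 - 101*(23 + 83) = 1/26 - 101*106 = 1/26 - 10706 = -278355/26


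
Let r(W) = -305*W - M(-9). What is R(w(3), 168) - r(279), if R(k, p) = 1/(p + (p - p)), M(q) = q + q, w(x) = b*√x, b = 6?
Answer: 14292937/168 ≈ 85077.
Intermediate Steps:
w(x) = 6*√x
M(q) = 2*q
R(k, p) = 1/p (R(k, p) = 1/(p + 0) = 1/p)
r(W) = 18 - 305*W (r(W) = -305*W - 2*(-9) = -305*W - 1*(-18) = -305*W + 18 = 18 - 305*W)
R(w(3), 168) - r(279) = 1/168 - (18 - 305*279) = 1/168 - (18 - 85095) = 1/168 - 1*(-85077) = 1/168 + 85077 = 14292937/168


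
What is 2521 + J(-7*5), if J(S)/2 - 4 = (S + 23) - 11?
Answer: 2483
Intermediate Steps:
J(S) = 32 + 2*S (J(S) = 8 + 2*((S + 23) - 11) = 8 + 2*((23 + S) - 11) = 8 + 2*(12 + S) = 8 + (24 + 2*S) = 32 + 2*S)
2521 + J(-7*5) = 2521 + (32 + 2*(-7*5)) = 2521 + (32 + 2*(-35)) = 2521 + (32 - 70) = 2521 - 38 = 2483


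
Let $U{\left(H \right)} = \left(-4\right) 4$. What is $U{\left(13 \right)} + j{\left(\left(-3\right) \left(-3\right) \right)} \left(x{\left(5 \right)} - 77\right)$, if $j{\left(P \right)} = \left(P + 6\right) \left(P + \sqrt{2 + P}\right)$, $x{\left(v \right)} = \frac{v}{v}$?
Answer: $-10276 - 1140 \sqrt{11} \approx -14057.0$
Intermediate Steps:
$x{\left(v \right)} = 1$
$U{\left(H \right)} = -16$
$j{\left(P \right)} = \left(6 + P\right) \left(P + \sqrt{2 + P}\right)$
$U{\left(13 \right)} + j{\left(\left(-3\right) \left(-3\right) \right)} \left(x{\left(5 \right)} - 77\right) = -16 + \left(\left(\left(-3\right) \left(-3\right)\right)^{2} + 6 \left(\left(-3\right) \left(-3\right)\right) + 6 \sqrt{2 - -9} + \left(-3\right) \left(-3\right) \sqrt{2 - -9}\right) \left(1 - 77\right) = -16 + \left(9^{2} + 6 \cdot 9 + 6 \sqrt{2 + 9} + 9 \sqrt{2 + 9}\right) \left(1 - 77\right) = -16 + \left(81 + 54 + 6 \sqrt{11} + 9 \sqrt{11}\right) \left(-76\right) = -16 + \left(135 + 15 \sqrt{11}\right) \left(-76\right) = -16 - \left(10260 + 1140 \sqrt{11}\right) = -10276 - 1140 \sqrt{11}$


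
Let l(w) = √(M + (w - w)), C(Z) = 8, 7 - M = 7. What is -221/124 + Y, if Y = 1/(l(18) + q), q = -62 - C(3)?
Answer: -7797/4340 ≈ -1.7965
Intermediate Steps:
M = 0 (M = 7 - 1*7 = 7 - 7 = 0)
l(w) = 0 (l(w) = √(0 + (w - w)) = √(0 + 0) = √0 = 0)
q = -70 (q = -62 - 1*8 = -62 - 8 = -70)
Y = -1/70 (Y = 1/(0 - 70) = 1/(-70) = -1/70 ≈ -0.014286)
-221/124 + Y = -221/124 - 1/70 = -7797/4340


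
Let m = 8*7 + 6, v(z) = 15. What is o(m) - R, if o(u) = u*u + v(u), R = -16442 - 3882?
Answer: 24183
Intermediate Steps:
m = 62 (m = 56 + 6 = 62)
R = -20324
o(u) = 15 + u² (o(u) = u*u + 15 = u² + 15 = 15 + u²)
o(m) - R = (15 + 62²) - 1*(-20324) = (15 + 3844) + 20324 = 3859 + 20324 = 24183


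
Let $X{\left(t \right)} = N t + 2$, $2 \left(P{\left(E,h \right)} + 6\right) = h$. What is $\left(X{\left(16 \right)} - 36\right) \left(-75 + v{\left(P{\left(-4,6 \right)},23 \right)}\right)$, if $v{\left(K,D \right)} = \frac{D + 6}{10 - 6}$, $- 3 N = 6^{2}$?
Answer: $\frac{30623}{2} \approx 15312.0$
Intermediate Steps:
$N = -12$ ($N = - \frac{6^{2}}{3} = \left(- \frac{1}{3}\right) 36 = -12$)
$P{\left(E,h \right)} = -6 + \frac{h}{2}$
$v{\left(K,D \right)} = \frac{3}{2} + \frac{D}{4}$ ($v{\left(K,D \right)} = \frac{6 + D}{4} = \left(6 + D\right) \frac{1}{4} = \frac{3}{2} + \frac{D}{4}$)
$X{\left(t \right)} = 2 - 12 t$ ($X{\left(t \right)} = - 12 t + 2 = 2 - 12 t$)
$\left(X{\left(16 \right)} - 36\right) \left(-75 + v{\left(P{\left(-4,6 \right)},23 \right)}\right) = \left(\left(2 - 192\right) - 36\right) \left(-75 + \left(\frac{3}{2} + \frac{1}{4} \cdot 23\right)\right) = \left(\left(2 - 192\right) - 36\right) \left(-75 + \left(\frac{3}{2} + \frac{23}{4}\right)\right) = \left(-190 - 36\right) \left(-75 + \frac{29}{4}\right) = \left(-226\right) \left(- \frac{271}{4}\right) = \frac{30623}{2}$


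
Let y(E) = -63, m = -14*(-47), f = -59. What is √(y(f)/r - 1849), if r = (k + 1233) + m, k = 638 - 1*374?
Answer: 29*I*√10210390/2155 ≈ 43.0*I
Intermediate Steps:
k = 264 (k = 638 - 374 = 264)
m = 658
r = 2155 (r = (264 + 1233) + 658 = 1497 + 658 = 2155)
√(y(f)/r - 1849) = √(-63/2155 - 1849) = √(-3984658/2155) = 29*I*√10210390/2155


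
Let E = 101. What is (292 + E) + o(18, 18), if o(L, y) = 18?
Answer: 411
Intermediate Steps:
(292 + E) + o(18, 18) = (292 + 101) + 18 = 393 + 18 = 411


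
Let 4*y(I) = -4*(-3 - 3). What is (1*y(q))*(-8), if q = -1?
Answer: -48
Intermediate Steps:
y(I) = 6 (y(I) = (-4*(-3 - 3))/4 = (-4*(-6))/4 = (¼)*24 = 6)
(1*y(q))*(-8) = (1*6)*(-8) = 6*(-8) = -48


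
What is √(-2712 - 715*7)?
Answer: I*√7717 ≈ 87.846*I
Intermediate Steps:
√(-2712 - 715*7) = √(-2712 - 5005) = √(-7717) = I*√7717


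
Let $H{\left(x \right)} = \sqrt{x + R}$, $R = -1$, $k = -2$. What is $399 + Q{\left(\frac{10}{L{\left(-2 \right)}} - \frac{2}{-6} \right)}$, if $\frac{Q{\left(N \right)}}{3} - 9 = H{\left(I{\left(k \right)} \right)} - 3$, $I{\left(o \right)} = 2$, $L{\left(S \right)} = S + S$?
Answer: $420$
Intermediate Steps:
$L{\left(S \right)} = 2 S$
$H{\left(x \right)} = \sqrt{-1 + x}$ ($H{\left(x \right)} = \sqrt{x - 1} = \sqrt{-1 + x}$)
$Q{\left(N \right)} = 21$ ($Q{\left(N \right)} = 27 + 3 \left(\sqrt{-1 + 2} - 3\right) = 27 + 3 \left(\sqrt{1} - 3\right) = 27 + 3 \left(1 - 3\right) = 27 + 3 \left(-2\right) = 27 - 6 = 21$)
$399 + Q{\left(\frac{10}{L{\left(-2 \right)}} - \frac{2}{-6} \right)} = 399 + 21 = 420$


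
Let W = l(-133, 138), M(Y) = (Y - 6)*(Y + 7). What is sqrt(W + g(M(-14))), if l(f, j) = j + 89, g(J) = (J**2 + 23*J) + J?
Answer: sqrt(23187) ≈ 152.27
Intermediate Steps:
M(Y) = (-6 + Y)*(7 + Y)
g(J) = J**2 + 24*J
l(f, j) = 89 + j
W = 227 (W = 89 + 138 = 227)
sqrt(W + g(M(-14))) = sqrt(227 + (-42 - 14 + (-14)**2)*(24 + (-42 - 14 + (-14)**2))) = sqrt(227 + (-42 - 14 + 196)*(24 + (-42 - 14 + 196))) = sqrt(227 + 140*(24 + 140)) = sqrt(227 + 140*164) = sqrt(227 + 22960) = sqrt(23187)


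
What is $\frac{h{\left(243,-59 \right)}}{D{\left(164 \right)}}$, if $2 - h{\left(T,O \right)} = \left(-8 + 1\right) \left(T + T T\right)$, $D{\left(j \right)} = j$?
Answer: $\frac{207523}{82} \approx 2530.8$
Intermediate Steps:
$h{\left(T,O \right)} = 2 + 7 T + 7 T^{2}$ ($h{\left(T,O \right)} = 2 - \left(-8 + 1\right) \left(T + T T\right) = 2 - - 7 \left(T + T^{2}\right) = 2 - \left(- 7 T - 7 T^{2}\right) = 2 + \left(7 T + 7 T^{2}\right) = 2 + 7 T + 7 T^{2}$)
$\frac{h{\left(243,-59 \right)}}{D{\left(164 \right)}} = \frac{2 + 7 \cdot 243 + 7 \cdot 243^{2}}{164} = \left(2 + 1701 + 7 \cdot 59049\right) \frac{1}{164} = \left(2 + 1701 + 413343\right) \frac{1}{164} = 415046 \cdot \frac{1}{164} = \frac{207523}{82}$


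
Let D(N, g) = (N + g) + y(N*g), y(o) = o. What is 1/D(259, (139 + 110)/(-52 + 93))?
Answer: 41/75359 ≈ 0.00054406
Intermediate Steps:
D(N, g) = N + g + N*g (D(N, g) = (N + g) + N*g = N + g + N*g)
1/D(259, (139 + 110)/(-52 + 93)) = 1/(259 + (139 + 110)/(-52 + 93) + 259*((139 + 110)/(-52 + 93))) = 1/(259 + 249/41 + 259*(249/41)) = 1/(259 + 249/41 + 64491/41) = 1/(75359/41) = 41/75359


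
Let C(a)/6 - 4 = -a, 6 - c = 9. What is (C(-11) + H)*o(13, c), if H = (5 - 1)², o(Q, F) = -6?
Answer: -636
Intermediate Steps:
c = -3 (c = 6 - 1*9 = 6 - 9 = -3)
H = 16 (H = 4² = 16)
C(a) = 24 - 6*a (C(a) = 24 + 6*(-a) = 24 - 6*a)
(C(-11) + H)*o(13, c) = ((24 - 6*(-11)) + 16)*(-6) = ((24 + 66) + 16)*(-6) = (90 + 16)*(-6) = 106*(-6) = -636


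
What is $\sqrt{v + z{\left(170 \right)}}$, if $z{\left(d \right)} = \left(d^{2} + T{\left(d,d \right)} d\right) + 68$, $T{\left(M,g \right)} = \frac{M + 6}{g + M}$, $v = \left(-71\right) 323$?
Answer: $\sqrt{6123} \approx 78.25$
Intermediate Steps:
$v = -22933$
$T{\left(M,g \right)} = \frac{6 + M}{M + g}$
$z{\left(d \right)} = 71 + d^{2} + \frac{d}{2}$ ($z{\left(d \right)} = \left(d^{2} + \frac{6 + d}{d + d} d\right) + 68 = \left(d^{2} + \frac{6 + d}{2 d} d\right) + 68 = \left(d^{2} + \left(3 + \frac{d}{2}\right)\right) + 68 = \left(3 + d^{2} + \frac{d}{2}\right) + 68 = 71 + d^{2} + \frac{d}{2}$)
$\sqrt{v + z{\left(170 \right)}} = \sqrt{-22933 + \left(71 + 170^{2} + \frac{1}{2} \cdot 170\right)} = \sqrt{-22933 + \left(71 + 28900 + 85\right)} = \sqrt{-22933 + 29056} = \sqrt{6123}$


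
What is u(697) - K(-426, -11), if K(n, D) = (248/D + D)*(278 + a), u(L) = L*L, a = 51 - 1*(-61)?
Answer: 5487809/11 ≈ 4.9889e+5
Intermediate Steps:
a = 112 (a = 51 + 61 = 112)
u(L) = L**2
K(n, D) = 390*D + 96720/D (K(n, D) = (248/D + D)*(278 + 112) = (D + 248/D)*390 = 390*D + 96720/D)
u(697) - K(-426, -11) = 697**2 - (390*(-11) + 96720/(-11)) = 485809 - (-4290 + 96720*(-1/11)) = 485809 - (-4290 - 96720/11) = 485809 - 1*(-143910/11) = 485809 + 143910/11 = 5487809/11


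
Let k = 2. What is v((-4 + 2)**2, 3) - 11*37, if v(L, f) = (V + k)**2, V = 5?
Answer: -358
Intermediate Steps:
v(L, f) = 49 (v(L, f) = (5 + 2)**2 = 7**2 = 49)
v((-4 + 2)**2, 3) - 11*37 = 49 - 11*37 = 49 - 407 = -358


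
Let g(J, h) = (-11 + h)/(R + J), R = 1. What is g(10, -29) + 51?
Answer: 521/11 ≈ 47.364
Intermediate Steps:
g(J, h) = (-11 + h)/(1 + J)
g(10, -29) + 51 = (-11 - 29)/(1 + 10) + 51 = -40/11 + 51 = 521/11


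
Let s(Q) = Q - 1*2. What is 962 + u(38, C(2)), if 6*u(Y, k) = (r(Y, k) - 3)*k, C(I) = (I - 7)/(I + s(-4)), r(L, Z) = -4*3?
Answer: 7671/8 ≈ 958.88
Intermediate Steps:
s(Q) = -2 + Q (s(Q) = Q - 2 = -2 + Q)
r(L, Z) = -12
C(I) = (-7 + I)/(-6 + I) (C(I) = (I - 7)/(I + (-2 - 4)) = (-7 + I)/(I - 6) = (-7 + I)/(-6 + I))
u(Y, k) = -5*k/2 (u(Y, k) = ((-12 - 3)*k)/6 = (-15*k)/6 = -5*k/2)
962 + u(38, C(2)) = 962 - 5*(-7 + 2)/(2*(-6 + 2)) = 962 - 5*(-5)/(2*(-4)) = 962 - (-5)*(-5)/8 = 962 - 5/2*5/4 = 962 - 25/8 = 7671/8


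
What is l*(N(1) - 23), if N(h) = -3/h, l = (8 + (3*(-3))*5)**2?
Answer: -35594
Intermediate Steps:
l = 1369 (l = (8 - 9*5)**2 = (8 - 45)**2 = (-37)**2 = 1369)
l*(N(1) - 23) = 1369*(-3/1 - 23) = 1369*(-3*1 - 23) = 1369*(-3 - 23) = 1369*(-26) = -35594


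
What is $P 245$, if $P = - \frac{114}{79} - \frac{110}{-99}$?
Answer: $- \frac{57820}{711} \approx -81.322$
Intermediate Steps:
$P = - \frac{236}{711}$ ($P = \left(-114\right) \frac{1}{79} - - \frac{10}{9} = - \frac{114}{79} + \frac{10}{9} = - \frac{236}{711} \approx -0.33193$)
$P 245 = \left(- \frac{236}{711}\right) 245 = - \frac{57820}{711}$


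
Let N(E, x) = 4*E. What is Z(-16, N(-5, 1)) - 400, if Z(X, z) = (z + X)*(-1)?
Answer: -364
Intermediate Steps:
Z(X, z) = -X - z (Z(X, z) = (X + z)*(-1) = -X - z)
Z(-16, N(-5, 1)) - 400 = (-1*(-16) - 4*(-5)) - 400 = (16 - 1*(-20)) - 400 = (16 + 20) - 400 = 36 - 400 = -364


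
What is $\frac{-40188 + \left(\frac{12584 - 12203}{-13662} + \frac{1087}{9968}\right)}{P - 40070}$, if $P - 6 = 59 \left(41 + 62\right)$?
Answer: $\frac{912150659437}{771407561232} \approx 1.1824$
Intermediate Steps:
$P = 6083$ ($P = 6 + 59 \left(41 + 62\right) = 6 + 59 \cdot 103 = 6 + 6077 = 6083$)
$\frac{-40188 + \left(\frac{12584 - 12203}{-13662} + \frac{1087}{9968}\right)}{P - 40070} = \frac{-40188 + \left(\frac{12584 - 12203}{-13662} + \frac{1087}{9968}\right)}{6083 - 40070} = \frac{-40188 + \left(\left(12584 - 12203\right) \left(- \frac{1}{13662}\right) + 1087 \cdot \frac{1}{9968}\right)}{-33987} = \left(-40188 + \left(381 \left(- \frac{1}{13662}\right) + \frac{1087}{9968}\right)\right) \left(- \frac{1}{33987}\right) = \left(-40188 + \left(- \frac{127}{4554} + \frac{1087}{9968}\right)\right) \left(- \frac{1}{33987}\right) = \left(-40188 + \frac{1842131}{22697136}\right) \left(- \frac{1}{33987}\right) = \left(- \frac{912150659437}{22697136}\right) \left(- \frac{1}{33987}\right) = \frac{912150659437}{771407561232}$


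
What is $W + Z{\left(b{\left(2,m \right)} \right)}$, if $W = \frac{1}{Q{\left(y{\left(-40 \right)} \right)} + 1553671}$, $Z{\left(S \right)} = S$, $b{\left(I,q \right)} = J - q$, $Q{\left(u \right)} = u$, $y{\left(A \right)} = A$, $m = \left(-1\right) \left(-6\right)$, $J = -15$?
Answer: $- \frac{32626250}{1553631} \approx -21.0$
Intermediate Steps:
$m = 6$
$b{\left(I,q \right)} = -15 - q$
$W = \frac{1}{1553631}$ ($W = \frac{1}{-40 + 1553671} = \frac{1}{1553631} \approx 6.4365 \cdot 10^{-7}$)
$W + Z{\left(b{\left(2,m \right)} \right)} = \frac{1}{1553631} - 21 = - \frac{32626250}{1553631}$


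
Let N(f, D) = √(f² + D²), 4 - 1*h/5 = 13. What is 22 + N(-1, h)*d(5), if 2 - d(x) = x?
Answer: 22 - 3*√2026 ≈ -113.03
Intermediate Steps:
h = -45 (h = 20 - 5*13 = 20 - 65 = -45)
d(x) = 2 - x
N(f, D) = √(D² + f²)
22 + N(-1, h)*d(5) = 22 + √((-45)² + (-1)²)*(2 - 1*5) = 22 + √(2025 + 1)*(2 - 5) = 22 + √2026*(-3) = 22 - 3*√2026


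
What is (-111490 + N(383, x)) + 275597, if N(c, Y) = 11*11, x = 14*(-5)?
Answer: 164228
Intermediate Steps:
x = -70
N(c, Y) = 121
(-111490 + N(383, x)) + 275597 = (-111490 + 121) + 275597 = -111369 + 275597 = 164228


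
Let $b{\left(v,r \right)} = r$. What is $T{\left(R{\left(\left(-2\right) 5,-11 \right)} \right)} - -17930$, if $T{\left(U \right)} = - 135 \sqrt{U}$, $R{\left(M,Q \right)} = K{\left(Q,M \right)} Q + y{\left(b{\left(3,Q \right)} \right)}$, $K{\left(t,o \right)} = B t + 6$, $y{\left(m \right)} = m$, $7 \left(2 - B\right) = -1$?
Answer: $17930 - \frac{270 \sqrt{2233}}{7} \approx 16107.0$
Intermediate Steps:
$B = \frac{15}{7}$ ($B = 2 - - \frac{1}{7} = 2 + \frac{1}{7} = \frac{15}{7} \approx 2.1429$)
$K{\left(t,o \right)} = 6 + \frac{15 t}{7}$ ($K{\left(t,o \right)} = \frac{15 t}{7} + 6 = 6 + \frac{15 t}{7}$)
$R{\left(M,Q \right)} = Q + Q \left(6 + \frac{15 Q}{7}\right)$ ($R{\left(M,Q \right)} = \left(6 + \frac{15 Q}{7}\right) Q + Q = Q \left(6 + \frac{15 Q}{7}\right) + Q = Q + Q \left(6 + \frac{15 Q}{7}\right)$)
$T{\left(R{\left(\left(-2\right) 5,-11 \right)} \right)} - -17930 = - 135 \sqrt{\frac{1}{7} \left(-11\right) \left(49 + 15 \left(-11\right)\right)} - -17930 = - 135 \sqrt{\frac{1}{7} \left(-11\right) \left(49 - 165\right)} + 17930 = - 135 \sqrt{\frac{1}{7} \left(-11\right) \left(-116\right)} + 17930 = - 135 \sqrt{\frac{1276}{7}} + 17930 = - 135 \frac{2 \sqrt{2233}}{7} + 17930 = - \frac{270 \sqrt{2233}}{7} + 17930 = 17930 - \frac{270 \sqrt{2233}}{7}$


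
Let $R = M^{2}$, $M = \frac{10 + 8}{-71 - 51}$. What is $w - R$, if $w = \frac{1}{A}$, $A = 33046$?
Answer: $- \frac{2673005}{122964166} \approx -0.021738$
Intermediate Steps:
$w = \frac{1}{33046} \approx 3.0261 \cdot 10^{-5}$
$M = - \frac{9}{61}$ ($M = \frac{18}{-122} = 18 \left(- \frac{1}{122}\right) = - \frac{9}{61} \approx -0.14754$)
$R = \frac{81}{3721}$ ($R = \left(- \frac{9}{61}\right)^{2} = \frac{81}{3721} \approx 0.021768$)
$w - R = \frac{1}{33046} - \frac{81}{3721} = - \frac{2673005}{122964166}$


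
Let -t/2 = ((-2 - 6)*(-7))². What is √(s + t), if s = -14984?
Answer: 2*I*√5314 ≈ 145.79*I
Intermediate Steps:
t = -6272 (t = -2*49*(-2 - 6)² = -2*(-8*(-7))² = -2*56² = -2*3136 = -6272)
√(s + t) = √(-14984 - 6272) = √(-21256) = 2*I*√5314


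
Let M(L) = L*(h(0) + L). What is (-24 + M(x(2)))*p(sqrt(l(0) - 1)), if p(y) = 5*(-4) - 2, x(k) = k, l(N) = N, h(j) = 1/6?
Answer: 1298/3 ≈ 432.67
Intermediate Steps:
h(j) = 1/6
M(L) = L*(1/6 + L)
p(y) = -22 (p(y) = -20 - 2 = -22)
(-24 + M(x(2)))*p(sqrt(l(0) - 1)) = (-24 + 2*(1/6 + 2))*(-22) = (-24 + 2*(13/6))*(-22) = (-24 + 13/3)*(-22) = -59/3*(-22) = 1298/3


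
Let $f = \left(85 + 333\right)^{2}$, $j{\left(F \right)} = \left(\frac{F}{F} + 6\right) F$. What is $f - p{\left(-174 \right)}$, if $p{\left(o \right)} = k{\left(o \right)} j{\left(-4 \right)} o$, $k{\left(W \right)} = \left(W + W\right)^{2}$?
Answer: $-589843964$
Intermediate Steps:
$k{\left(W \right)} = 4 W^{2}$ ($k{\left(W \right)} = \left(2 W\right)^{2} = 4 W^{2}$)
$j{\left(F \right)} = 7 F$ ($j{\left(F \right)} = \left(1 + 6\right) F = 7 F$)
$f = 174724$ ($f = 418^{2} = 174724$)
$p{\left(o \right)} = - 112 o^{3}$ ($p{\left(o \right)} = 4 o^{2} \cdot 7 \left(-4\right) o = 4 o^{2} \left(-28\right) o = - 112 o^{2} o = - 112 o^{3}$)
$f - p{\left(-174 \right)} = 174724 - - 112 \left(-174\right)^{3} = 174724 - \left(-112\right) \left(-5268024\right) = 174724 - 590018688 = -589843964$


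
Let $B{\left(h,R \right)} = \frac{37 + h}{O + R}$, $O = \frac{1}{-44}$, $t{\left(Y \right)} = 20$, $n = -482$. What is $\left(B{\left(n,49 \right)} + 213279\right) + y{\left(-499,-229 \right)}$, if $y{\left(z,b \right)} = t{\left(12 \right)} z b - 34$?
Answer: $\frac{1076920699}{431} \approx 2.4987 \cdot 10^{6}$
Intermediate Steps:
$y{\left(z,b \right)} = -34 + 20 b z$ ($y{\left(z,b \right)} = 20 z b - 34 = 20 b z - 34 = -34 + 20 b z$)
$O = - \frac{1}{44} \approx -0.022727$
$B{\left(h,R \right)} = \frac{37 + h}{- \frac{1}{44} + R}$
$\left(B{\left(n,49 \right)} + 213279\right) + y{\left(-499,-229 \right)} = \left(\frac{44 \left(37 - 482\right)}{-1 + 44 \cdot 49} + 213279\right) - \left(34 + 4580 \left(-499\right)\right) = \left(44 \frac{1}{-1 + 2156} \left(-445\right) + 213279\right) + \left(-34 + 2285420\right) = \left(44 \cdot \frac{1}{2155} \left(-445\right) + 213279\right) + 2285386 = \left(- \frac{3916}{431} + 213279\right) + 2285386 = \frac{91919333}{431} + 2285386 = \frac{1076920699}{431}$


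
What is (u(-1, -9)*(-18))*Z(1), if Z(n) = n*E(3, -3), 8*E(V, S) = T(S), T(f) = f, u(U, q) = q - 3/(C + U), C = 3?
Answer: -567/8 ≈ -70.875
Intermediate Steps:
u(U, q) = q - 3/(3 + U)
E(V, S) = S/8
Z(n) = -3*n/8 (Z(n) = n*((⅛)*(-3)) = n*(-3/8) = -3*n/8)
(u(-1, -9)*(-18))*Z(1) = (((-3 + 3*(-9) - 1*(-9))/(3 - 1))*(-18))*(-3/8*1) = (((-3 - 27 + 9)/2)*(-18))*(-3/8) = (((½)*(-21))*(-18))*(-3/8) = -21/2*(-18)*(-3/8) = 189*(-3/8) = -567/8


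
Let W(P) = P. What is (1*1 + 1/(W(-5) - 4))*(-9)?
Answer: -8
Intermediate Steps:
(1*1 + 1/(W(-5) - 4))*(-9) = (1*1 + 1/(-5 - 4))*(-9) = (1 + 1/(-9))*(-9) = (1 - ⅑)*(-9) = (8/9)*(-9) = -8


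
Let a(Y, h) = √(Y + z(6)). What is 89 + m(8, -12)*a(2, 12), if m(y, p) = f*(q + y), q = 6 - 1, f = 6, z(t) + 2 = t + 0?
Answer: 89 + 78*√6 ≈ 280.06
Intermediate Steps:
z(t) = -2 + t (z(t) = -2 + (t + 0) = -2 + t)
q = 5
a(Y, h) = √(4 + Y) (a(Y, h) = √(Y + (-2 + 6)) = √(Y + 4) = √(4 + Y))
m(y, p) = 30 + 6*y (m(y, p) = 6*(5 + y) = 30 + 6*y)
89 + m(8, -12)*a(2, 12) = 89 + (30 + 6*8)*√(4 + 2) = 89 + (30 + 48)*√6 = 89 + 78*√6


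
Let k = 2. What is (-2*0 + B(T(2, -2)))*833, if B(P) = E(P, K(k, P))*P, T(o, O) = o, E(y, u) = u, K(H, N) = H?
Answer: 3332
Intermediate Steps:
B(P) = 2*P
(-2*0 + B(T(2, -2)))*833 = (-2*0 + 2*2)*833 = (0 + 4)*833 = 4*833 = 3332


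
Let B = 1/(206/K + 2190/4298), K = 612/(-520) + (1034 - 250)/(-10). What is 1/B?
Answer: -9244489/4446281 ≈ -2.0792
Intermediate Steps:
K = -2069/26 (K = 612*(-1/520) + 784*(-⅒) = -153/130 - 392/5 = -2069/26 ≈ -79.577)
B = -4446281/9244489 (B = 1/(206/(-2069/26) + 2190/4298) = 1/(206*(-26/2069) + 2190*(1/4298)) = 1/(-5356/2069 + 1095/2149) = 1/(-9244489/4446281) = -4446281/9244489 ≈ -0.48097)
1/B = 1/(-4446281/9244489) = -9244489/4446281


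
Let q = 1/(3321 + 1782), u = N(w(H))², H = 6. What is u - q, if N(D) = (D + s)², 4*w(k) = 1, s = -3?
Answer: 74712767/1306368 ≈ 57.191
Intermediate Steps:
w(k) = ¼ (w(k) = (¼)*1 = ¼)
N(D) = (-3 + D)² (N(D) = (D - 3)² = (-3 + D)²)
u = 14641/256 (u = ((-3 + ¼)²)² = ((-11/4)²)² = (121/16)² = 14641/256 ≈ 57.191)
q = 1/5103 ≈ 0.00019596
u - q = 14641/256 - 1*1/5103 = 14641/256 - 1/5103 = 74712767/1306368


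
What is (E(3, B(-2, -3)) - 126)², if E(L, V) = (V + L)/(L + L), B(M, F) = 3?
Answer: 15625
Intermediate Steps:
E(L, V) = (L + V)/(2*L) (E(L, V) = (L + V)/((2*L)) = (L + V)*(1/(2*L)) = (L + V)/(2*L))
(E(3, B(-2, -3)) - 126)² = ((½)*(3 + 3)/3 - 126)² = ((½)*(⅓)*6 - 126)² = (1 - 126)² = (-125)² = 15625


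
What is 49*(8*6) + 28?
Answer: 2380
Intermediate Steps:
49*(8*6) + 28 = 49*48 + 28 = 2352 + 28 = 2380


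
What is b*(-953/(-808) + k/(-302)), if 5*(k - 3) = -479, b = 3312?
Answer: 375485994/76255 ≈ 4924.1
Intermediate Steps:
k = -464/5 (k = 3 + (⅕)*(-479) = 3 - 479/5 = -464/5 ≈ -92.800)
b*(-953/(-808) + k/(-302)) = 3312*(-953/(-808) - 464/5/(-302)) = 3312*(-953*(-1/808) - 464/5*(-1/302)) = 3312*(953/808 + 232/755) = 3312*(906971/610040) = 375485994/76255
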